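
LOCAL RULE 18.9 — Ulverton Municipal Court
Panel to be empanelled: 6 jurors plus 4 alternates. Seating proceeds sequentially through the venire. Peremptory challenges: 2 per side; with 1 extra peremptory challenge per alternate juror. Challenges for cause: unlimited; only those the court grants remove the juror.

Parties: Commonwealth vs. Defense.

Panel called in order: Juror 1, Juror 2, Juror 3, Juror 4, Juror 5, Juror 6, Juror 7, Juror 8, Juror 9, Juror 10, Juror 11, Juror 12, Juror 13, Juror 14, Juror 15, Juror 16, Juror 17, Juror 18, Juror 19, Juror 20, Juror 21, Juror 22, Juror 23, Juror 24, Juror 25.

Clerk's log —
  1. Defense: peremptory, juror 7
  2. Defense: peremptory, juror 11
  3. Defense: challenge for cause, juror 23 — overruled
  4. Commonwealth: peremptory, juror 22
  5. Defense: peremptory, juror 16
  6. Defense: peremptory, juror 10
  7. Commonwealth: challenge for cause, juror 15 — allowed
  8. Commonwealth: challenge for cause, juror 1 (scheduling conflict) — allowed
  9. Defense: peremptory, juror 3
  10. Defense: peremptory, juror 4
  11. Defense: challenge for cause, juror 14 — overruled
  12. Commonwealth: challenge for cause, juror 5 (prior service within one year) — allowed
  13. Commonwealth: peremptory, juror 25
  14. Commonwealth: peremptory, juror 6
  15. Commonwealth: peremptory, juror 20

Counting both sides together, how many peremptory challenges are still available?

2

Commonwealth allotment: 2 base + 1 × 4 alternates = 6. Defense allotment: 2 base + 1 × 4 alternates = 6.
Commonwealth peremptories used: #22, #25, #6, #20 — 4 (for-cause on #15, #1, #5 don't count).
Defense peremptories used: #7, #11, #16, #10, #3, #4 — 6 (for-cause on #23, #14 don't count).
Remaining: (6 − 4) + (6 − 6) = 2.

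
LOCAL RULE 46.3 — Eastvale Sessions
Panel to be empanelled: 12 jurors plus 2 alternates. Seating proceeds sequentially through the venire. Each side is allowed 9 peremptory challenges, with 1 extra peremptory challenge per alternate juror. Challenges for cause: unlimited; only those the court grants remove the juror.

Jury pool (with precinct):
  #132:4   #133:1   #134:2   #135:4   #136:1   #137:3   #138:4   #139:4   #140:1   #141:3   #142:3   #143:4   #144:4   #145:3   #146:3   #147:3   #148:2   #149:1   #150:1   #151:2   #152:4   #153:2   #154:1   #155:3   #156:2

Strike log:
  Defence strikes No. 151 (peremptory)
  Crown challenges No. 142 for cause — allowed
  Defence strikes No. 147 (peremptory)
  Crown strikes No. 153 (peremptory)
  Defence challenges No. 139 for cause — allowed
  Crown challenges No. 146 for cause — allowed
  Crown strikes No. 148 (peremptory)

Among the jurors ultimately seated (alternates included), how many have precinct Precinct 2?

Removed: #139, #142, #146, #147, #148, #151, #153.
Seated (14 incl. alternates): #132, #133, #134, #135, #136, #137, #138, #140, #141, #143, #144, #145, #149, #150.
Of those, in Precinct 2: #134 → 1.

1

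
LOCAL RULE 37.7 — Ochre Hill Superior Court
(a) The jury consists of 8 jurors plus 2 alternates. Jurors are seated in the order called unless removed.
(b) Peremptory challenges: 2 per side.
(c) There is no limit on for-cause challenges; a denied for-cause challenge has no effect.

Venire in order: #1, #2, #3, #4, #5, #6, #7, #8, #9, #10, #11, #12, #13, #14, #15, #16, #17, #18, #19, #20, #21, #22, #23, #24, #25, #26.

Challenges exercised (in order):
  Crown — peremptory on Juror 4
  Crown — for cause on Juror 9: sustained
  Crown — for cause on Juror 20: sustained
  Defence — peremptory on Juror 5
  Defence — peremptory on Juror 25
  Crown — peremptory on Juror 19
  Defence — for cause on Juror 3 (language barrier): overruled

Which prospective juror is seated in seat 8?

Removed: #4, #5, #9, #19, #20, #25. (#3 stays — for-cause denied.)
Filling seats in venire order through position 8: #1, #2, #3, #6, #7, #8, #10, #11.
So seat 8 is #11.

11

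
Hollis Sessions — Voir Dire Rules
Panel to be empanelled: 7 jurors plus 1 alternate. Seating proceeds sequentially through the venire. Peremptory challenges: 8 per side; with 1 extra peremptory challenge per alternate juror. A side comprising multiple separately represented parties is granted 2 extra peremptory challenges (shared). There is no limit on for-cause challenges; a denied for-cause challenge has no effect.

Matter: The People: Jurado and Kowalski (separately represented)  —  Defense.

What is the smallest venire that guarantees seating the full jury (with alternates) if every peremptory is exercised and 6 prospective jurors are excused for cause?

Seats to fill: 7 + 1 alternates = 8.
Peremptories — The People: 8 + 1×1 + 2 = 11; Defense: 8 + 1×1 = 9; total 20.
For-cause removals: 6.
Minimum venire: 8 + 20 + 6 = 34.

34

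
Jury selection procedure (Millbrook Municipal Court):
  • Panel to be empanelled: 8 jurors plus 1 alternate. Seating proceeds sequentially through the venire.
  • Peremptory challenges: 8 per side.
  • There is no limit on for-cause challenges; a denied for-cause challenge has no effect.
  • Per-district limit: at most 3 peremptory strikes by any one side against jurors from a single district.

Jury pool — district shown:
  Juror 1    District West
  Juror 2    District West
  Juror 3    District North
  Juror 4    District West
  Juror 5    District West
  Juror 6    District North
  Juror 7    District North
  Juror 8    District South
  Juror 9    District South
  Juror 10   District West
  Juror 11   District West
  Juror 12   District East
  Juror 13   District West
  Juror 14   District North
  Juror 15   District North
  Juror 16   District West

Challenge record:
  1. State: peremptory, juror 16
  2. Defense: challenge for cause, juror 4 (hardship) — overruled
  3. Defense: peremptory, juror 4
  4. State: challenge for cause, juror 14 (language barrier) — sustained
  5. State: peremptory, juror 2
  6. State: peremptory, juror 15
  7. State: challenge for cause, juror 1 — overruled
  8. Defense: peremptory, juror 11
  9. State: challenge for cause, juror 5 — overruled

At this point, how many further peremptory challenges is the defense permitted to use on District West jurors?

1

Defense peremptories so far: #4, #11 — 2 of 8 used, 6 left overall.
Against District West: #4, #11 — 2 used; per-district cap 3 leaves 1.
Binding limit: min(6, 1) = 1.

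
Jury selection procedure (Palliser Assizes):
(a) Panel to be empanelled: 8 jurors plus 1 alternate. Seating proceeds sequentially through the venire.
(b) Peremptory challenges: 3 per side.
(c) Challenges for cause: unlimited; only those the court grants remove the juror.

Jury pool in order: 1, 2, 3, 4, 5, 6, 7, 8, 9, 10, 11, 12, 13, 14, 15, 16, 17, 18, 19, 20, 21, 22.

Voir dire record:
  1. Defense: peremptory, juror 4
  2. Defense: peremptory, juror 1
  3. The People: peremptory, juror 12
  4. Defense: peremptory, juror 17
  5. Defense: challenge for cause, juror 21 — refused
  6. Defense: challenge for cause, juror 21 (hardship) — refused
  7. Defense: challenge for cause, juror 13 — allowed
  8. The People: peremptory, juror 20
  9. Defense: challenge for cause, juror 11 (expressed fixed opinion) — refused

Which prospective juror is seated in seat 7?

Removed: #1, #4, #12, #13, #17, #20. (#11, #21 stay — for-cause denied.)
Seating in order: seats 1–8 → #2, #3, #5, #6, #7, #8, #9, #10; alternates → #11.
So seat 7 is #9.

9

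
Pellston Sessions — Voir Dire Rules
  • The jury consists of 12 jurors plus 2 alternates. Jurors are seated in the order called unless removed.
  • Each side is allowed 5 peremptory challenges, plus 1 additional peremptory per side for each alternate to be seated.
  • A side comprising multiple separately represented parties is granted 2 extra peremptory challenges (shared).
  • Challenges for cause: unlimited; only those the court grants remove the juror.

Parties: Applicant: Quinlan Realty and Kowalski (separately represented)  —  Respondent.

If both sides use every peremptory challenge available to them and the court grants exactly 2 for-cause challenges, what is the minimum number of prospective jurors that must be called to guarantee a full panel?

32

Seats to fill: 12 + 2 alternates = 14.
Peremptories — Applicant: 5 + 1×2 + 2 = 9; Respondent: 5 + 1×2 = 7; total 16.
For-cause removals: 2.
Minimum venire: 14 + 16 + 2 = 32.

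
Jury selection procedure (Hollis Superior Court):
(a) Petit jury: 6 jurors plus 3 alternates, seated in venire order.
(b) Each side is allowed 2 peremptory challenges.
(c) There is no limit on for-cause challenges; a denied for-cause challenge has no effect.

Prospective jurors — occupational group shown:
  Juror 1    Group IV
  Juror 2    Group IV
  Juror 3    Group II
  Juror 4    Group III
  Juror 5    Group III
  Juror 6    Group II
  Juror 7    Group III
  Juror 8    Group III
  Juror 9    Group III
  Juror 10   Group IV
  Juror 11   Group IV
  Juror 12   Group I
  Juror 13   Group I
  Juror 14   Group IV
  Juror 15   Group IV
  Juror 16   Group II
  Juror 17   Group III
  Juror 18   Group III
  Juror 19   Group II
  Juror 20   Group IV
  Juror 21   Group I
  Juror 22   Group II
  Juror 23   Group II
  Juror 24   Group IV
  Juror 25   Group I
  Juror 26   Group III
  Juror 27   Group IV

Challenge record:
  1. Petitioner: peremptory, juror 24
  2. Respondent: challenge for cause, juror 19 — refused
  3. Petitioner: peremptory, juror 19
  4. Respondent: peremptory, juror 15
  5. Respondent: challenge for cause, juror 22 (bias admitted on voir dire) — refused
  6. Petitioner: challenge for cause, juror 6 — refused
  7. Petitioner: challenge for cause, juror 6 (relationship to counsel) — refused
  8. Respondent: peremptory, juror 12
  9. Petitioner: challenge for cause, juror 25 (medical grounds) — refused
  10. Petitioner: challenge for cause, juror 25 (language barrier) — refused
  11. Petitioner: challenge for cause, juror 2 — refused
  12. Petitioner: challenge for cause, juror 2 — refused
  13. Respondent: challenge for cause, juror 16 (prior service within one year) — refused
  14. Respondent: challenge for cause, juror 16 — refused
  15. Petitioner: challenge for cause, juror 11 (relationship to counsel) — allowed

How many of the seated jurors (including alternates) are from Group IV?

Removed: #11, #12, #15, #19, #24.
Seated (9 incl. alternates): #1, #2, #3, #4, #5, #6, #7, #8, #9.
Of those, in Group IV: #1, #2 → 2.

2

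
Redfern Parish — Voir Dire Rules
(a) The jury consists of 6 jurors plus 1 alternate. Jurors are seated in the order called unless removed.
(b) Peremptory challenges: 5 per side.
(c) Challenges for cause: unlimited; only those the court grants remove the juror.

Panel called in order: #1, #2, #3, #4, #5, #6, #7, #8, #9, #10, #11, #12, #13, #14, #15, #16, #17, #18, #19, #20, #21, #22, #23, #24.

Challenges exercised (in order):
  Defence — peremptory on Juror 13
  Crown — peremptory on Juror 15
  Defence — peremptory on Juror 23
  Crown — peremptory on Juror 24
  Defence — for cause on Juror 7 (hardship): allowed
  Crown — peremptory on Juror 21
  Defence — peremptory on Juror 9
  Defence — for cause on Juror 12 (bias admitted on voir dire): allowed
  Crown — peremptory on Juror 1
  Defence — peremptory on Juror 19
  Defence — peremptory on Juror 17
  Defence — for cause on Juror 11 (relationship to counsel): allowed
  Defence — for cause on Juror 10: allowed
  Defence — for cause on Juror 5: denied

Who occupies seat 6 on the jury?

Removed: #1, #7, #9, #10, #11, #12, #13, #15, #17, #19, #21, #23, #24. (#5 stays — for-cause denied.)
Seating in order: seats 1–6 → #2, #3, #4, #5, #6, #8; alternates → #14.
So seat 6 is #8.

8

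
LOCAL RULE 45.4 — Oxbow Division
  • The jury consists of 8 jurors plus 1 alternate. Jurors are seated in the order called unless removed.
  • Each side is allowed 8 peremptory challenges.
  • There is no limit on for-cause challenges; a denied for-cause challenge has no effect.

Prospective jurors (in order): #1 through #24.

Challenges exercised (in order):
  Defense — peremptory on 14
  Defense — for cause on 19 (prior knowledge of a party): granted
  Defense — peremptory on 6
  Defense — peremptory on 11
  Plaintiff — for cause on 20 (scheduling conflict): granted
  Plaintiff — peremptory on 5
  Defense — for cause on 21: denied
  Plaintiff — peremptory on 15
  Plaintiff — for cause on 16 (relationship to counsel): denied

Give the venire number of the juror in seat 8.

Removed: #5, #6, #11, #14, #15, #19, #20. (#16, #21 stay — for-cause denied.)
Filling seats in venire order through position 8: #1, #2, #3, #4, #7, #8, #9, #10.
So seat 8 is #10.

10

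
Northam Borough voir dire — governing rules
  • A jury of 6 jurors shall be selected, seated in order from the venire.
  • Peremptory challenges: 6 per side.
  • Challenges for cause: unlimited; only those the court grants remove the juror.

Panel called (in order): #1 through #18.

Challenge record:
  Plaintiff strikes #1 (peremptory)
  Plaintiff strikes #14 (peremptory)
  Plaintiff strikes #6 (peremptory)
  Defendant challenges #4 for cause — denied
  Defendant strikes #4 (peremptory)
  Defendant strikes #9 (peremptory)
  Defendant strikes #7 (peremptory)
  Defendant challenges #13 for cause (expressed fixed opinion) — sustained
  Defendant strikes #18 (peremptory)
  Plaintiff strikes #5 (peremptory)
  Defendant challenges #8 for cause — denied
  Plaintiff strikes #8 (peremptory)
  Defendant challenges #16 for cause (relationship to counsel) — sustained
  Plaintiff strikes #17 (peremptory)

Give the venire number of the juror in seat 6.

15

Removed: #1, #4, #5, #6, #7, #8, #9, #13, #14, #16, #17, #18.
Filling seats in venire order through position 6: #2, #3, #10, #11, #12, #15.
So seat 6 is #15.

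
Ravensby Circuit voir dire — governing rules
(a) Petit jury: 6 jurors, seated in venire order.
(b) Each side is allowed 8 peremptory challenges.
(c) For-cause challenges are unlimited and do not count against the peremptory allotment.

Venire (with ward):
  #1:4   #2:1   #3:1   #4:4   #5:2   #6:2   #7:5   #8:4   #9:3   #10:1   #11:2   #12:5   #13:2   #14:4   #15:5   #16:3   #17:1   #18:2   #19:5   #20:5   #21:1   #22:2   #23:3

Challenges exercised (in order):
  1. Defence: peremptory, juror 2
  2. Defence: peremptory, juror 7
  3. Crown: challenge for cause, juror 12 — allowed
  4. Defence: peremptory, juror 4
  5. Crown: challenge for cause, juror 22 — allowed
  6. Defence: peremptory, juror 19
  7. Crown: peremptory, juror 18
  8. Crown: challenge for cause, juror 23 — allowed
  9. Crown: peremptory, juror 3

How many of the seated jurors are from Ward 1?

1

Removed: #2, #3, #4, #7, #12, #18, #19, #22, #23.
Seated jurors 1–6: #1, #5, #6, #8, #9, #10.
Of those, in Ward 1: #10 → 1.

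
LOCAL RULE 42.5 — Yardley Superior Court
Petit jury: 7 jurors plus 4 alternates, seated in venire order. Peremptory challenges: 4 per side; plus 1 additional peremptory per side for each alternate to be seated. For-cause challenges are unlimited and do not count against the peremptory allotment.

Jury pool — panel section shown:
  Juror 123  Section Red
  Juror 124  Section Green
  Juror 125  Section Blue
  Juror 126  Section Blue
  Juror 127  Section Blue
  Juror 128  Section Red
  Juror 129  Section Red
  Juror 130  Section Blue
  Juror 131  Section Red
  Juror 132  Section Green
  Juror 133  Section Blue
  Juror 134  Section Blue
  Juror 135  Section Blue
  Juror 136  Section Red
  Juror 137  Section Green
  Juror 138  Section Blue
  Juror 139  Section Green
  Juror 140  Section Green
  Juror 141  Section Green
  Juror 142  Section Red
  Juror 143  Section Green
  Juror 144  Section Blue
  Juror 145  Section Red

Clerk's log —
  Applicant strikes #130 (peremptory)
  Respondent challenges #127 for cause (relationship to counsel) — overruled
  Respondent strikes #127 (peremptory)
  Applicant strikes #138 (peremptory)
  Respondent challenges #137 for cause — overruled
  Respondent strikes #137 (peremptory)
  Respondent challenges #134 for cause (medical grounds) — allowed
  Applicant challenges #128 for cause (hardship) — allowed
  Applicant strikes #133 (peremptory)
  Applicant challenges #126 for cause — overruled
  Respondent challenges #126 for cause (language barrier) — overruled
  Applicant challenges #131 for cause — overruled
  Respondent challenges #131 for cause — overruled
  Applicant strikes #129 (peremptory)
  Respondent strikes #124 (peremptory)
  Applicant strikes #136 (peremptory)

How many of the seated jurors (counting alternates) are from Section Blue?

Removed: #124, #127, #128, #129, #130, #133, #134, #136, #137, #138.
Seated (11 incl. alternates): #123, #125, #126, #131, #132, #135, #139, #140, #141, #142, #143.
Of those, in Section Blue: #125, #126, #135 → 3.

3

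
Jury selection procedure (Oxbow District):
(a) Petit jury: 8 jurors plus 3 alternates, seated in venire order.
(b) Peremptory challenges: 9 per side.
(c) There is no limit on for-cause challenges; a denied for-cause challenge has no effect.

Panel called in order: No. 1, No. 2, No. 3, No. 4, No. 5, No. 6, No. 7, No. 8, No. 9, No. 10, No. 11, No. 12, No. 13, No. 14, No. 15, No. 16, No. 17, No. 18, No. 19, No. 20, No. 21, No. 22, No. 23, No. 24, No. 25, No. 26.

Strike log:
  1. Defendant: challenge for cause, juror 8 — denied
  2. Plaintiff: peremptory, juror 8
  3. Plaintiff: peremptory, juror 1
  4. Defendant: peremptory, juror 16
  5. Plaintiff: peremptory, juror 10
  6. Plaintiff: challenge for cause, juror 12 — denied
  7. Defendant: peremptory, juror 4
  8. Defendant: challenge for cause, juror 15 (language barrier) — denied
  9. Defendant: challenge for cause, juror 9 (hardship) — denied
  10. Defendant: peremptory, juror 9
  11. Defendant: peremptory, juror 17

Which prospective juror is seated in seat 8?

Removed: #1, #4, #8, #9, #10, #16, #17. (#12, #15 stay — for-cause denied.)
Seating in order: seats 1–8 → #2, #3, #5, #6, #7, #11, #12, #13; alternates → #14, #15, #18.
So seat 8 is #13.

13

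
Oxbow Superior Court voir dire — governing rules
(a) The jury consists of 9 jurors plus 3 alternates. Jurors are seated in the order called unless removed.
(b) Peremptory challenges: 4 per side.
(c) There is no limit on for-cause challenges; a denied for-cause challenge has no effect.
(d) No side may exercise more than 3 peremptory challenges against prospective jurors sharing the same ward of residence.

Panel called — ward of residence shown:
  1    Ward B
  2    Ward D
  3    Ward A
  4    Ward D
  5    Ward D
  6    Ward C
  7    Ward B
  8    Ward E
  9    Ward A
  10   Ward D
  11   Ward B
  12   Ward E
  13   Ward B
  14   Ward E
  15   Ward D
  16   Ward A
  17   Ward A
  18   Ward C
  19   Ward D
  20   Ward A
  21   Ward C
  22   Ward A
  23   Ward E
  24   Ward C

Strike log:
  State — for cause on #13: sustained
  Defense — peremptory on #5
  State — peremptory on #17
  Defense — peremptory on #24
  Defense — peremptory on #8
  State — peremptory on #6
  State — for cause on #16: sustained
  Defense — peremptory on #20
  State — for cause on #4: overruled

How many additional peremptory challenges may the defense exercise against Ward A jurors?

0

Defense peremptories so far: #5, #24, #8, #20 — 4 of 4 used, 0 left overall.
Against Ward A: #20 — 1 used; per-ward cap 3 leaves 2.
Binding limit: min(0, 2) = 0.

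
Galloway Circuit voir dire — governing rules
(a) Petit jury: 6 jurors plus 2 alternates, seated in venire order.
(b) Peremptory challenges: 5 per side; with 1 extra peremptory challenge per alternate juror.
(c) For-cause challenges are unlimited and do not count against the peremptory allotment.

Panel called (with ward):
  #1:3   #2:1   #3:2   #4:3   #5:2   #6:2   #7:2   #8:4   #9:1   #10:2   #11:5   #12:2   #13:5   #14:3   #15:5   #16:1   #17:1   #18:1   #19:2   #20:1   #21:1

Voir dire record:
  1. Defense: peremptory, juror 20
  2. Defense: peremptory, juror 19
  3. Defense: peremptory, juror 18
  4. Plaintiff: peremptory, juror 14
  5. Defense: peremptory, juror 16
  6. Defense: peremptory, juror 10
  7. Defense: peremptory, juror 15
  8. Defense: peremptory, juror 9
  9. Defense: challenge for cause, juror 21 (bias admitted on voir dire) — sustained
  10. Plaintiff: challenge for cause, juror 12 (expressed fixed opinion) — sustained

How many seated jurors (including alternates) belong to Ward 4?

1

Removed: #9, #10, #12, #14, #15, #16, #18, #19, #20, #21.
Seated (8 incl. alternates): #1, #2, #3, #4, #5, #6, #7, #8.
Of those, in Ward 4: #8 → 1.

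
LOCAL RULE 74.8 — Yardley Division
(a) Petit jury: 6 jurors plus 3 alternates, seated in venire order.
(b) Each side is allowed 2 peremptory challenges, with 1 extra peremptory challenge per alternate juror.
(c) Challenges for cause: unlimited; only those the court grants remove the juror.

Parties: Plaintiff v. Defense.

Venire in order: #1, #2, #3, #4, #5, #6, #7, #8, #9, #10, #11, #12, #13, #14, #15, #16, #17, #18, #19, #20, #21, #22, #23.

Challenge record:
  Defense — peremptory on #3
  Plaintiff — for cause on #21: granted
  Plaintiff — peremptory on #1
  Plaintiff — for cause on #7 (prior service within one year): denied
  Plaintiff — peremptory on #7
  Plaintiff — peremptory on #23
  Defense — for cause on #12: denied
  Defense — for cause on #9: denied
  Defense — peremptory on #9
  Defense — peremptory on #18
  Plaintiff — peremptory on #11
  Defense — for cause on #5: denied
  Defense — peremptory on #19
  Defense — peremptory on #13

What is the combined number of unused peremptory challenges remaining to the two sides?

Plaintiff allotment: 2 base + 1 × 3 alternates = 5. Defense allotment: 2 base + 1 × 3 alternates = 5.
Plaintiff peremptories used: #1, #7, #23, #11 — 4 (for-cause on #21, #7 don't count).
Defense peremptories used: #3, #9, #18, #19, #13 — 5 (for-cause on #12, #9, #5 don't count).
Remaining: (5 − 4) + (5 − 5) = 1.

1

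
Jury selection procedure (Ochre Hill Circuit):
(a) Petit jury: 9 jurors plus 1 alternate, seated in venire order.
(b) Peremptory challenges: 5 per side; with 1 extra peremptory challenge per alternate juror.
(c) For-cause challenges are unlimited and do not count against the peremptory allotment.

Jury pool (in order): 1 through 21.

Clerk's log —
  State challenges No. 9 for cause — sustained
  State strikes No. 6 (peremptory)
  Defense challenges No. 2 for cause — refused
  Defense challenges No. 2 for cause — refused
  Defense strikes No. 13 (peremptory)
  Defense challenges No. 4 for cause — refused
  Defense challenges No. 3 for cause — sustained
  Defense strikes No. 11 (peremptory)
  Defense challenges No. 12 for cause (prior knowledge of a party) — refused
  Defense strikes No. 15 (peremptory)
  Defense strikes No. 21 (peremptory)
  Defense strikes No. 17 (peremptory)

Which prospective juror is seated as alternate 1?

Removed: #3, #6, #9, #11, #13, #15, #17, #21. (#2, #4, #12 stay — for-cause denied.)
Filling seats in venire order through position 10: #1, #2, #4, #5, #7, #8, #10, #12, #14, #16.
So alternate 1 is #16.

16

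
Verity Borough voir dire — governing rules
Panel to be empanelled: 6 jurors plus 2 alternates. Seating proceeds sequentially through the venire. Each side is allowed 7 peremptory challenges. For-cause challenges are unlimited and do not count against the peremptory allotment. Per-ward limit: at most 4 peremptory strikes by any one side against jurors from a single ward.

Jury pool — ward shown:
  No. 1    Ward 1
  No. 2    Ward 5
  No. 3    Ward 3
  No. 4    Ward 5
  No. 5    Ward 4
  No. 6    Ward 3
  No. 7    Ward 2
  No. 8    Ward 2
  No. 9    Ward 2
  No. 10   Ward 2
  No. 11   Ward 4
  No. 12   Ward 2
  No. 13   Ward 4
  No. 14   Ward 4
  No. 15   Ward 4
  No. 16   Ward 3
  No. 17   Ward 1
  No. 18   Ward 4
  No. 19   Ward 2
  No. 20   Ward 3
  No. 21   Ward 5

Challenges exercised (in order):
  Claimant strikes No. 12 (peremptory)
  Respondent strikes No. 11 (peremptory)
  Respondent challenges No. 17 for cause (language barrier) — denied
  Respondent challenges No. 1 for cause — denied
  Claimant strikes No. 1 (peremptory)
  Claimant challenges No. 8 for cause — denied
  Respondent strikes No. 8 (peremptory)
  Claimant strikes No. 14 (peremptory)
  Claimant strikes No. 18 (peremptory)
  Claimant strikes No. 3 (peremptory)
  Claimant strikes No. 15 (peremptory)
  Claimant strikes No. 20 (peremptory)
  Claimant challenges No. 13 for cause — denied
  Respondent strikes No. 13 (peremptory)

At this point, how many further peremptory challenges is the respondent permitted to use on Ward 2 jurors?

3

Respondent peremptories so far: #11, #8, #13 — 3 of 7 used, 4 left overall.
Against Ward 2: #8 — 1 used; per-ward cap 4 leaves 3.
Binding limit: min(4, 3) = 3.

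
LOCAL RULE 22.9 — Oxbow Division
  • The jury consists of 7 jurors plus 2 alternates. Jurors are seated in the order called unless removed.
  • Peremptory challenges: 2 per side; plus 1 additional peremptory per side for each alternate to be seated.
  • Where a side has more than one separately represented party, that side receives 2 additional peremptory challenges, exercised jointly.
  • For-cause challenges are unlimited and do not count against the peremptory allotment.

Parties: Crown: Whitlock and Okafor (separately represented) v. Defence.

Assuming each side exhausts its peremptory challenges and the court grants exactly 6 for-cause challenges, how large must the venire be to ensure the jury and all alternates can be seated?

25

Seats to fill: 7 + 2 alternates = 9.
Peremptories — Crown: 2 + 1×2 + 2 = 6; Defence: 2 + 1×2 = 4; total 10.
For-cause removals: 6.
Minimum venire: 9 + 10 + 6 = 25.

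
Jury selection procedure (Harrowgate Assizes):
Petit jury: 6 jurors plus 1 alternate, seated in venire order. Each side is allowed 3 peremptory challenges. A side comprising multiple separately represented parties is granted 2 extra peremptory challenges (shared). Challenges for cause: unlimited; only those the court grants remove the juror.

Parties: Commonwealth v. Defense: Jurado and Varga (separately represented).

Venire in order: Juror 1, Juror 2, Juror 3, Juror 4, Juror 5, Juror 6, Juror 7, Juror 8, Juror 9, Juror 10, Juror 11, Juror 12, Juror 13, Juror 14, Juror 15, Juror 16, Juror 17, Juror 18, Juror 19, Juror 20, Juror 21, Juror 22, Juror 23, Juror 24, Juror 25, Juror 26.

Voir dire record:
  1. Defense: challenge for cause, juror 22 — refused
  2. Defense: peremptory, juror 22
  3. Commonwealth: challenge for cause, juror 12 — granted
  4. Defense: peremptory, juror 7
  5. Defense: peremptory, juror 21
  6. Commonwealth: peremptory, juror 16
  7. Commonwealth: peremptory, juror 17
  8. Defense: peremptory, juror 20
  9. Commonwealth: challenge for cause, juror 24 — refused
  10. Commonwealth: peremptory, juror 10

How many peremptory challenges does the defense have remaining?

Defense allotment: 3 base + 2 multi-party = 5.
Defense peremptories used: #22, #7, #21, #20 — 4 (the for-cause on #22 doesn't count).
Remaining: 5 − 4 = 1.

1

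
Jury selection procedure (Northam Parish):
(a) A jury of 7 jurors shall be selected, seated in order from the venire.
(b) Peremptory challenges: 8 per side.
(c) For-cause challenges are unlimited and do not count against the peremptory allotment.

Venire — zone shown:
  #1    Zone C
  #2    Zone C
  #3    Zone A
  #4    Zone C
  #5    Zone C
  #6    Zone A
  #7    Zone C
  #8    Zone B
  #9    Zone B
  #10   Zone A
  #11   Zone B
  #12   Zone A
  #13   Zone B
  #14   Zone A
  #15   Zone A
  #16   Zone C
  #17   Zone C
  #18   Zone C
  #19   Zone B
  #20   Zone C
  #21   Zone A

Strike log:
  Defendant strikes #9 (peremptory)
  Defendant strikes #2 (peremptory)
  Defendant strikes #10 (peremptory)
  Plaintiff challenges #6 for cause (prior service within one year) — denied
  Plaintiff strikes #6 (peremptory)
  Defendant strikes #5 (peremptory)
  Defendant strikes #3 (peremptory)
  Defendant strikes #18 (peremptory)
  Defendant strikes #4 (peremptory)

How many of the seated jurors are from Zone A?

2

Removed: #2, #3, #4, #5, #6, #9, #10, #18.
Seated jurors 1–7: #1, #7, #8, #11, #12, #13, #14.
Of those, in Zone A: #12, #14 → 2.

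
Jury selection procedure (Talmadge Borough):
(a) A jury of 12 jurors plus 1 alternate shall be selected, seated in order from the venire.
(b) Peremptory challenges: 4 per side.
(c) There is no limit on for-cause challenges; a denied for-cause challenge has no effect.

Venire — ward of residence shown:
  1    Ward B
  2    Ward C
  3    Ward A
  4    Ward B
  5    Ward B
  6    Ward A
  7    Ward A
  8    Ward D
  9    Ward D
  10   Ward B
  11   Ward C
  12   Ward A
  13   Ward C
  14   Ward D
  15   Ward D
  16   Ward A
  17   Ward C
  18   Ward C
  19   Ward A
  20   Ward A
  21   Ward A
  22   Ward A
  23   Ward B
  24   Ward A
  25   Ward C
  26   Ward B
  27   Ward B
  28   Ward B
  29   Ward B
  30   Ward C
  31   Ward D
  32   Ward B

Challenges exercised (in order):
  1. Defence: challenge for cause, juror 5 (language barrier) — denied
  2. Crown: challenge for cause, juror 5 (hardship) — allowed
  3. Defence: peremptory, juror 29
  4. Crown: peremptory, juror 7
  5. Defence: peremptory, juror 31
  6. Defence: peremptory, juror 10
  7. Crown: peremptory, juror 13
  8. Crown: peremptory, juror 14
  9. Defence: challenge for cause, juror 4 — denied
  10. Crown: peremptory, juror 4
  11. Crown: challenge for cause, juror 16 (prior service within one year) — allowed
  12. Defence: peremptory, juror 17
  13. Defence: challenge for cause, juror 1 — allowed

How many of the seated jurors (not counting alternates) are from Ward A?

6

Removed: #1, #4, #5, #7, #10, #13, #14, #16, #17, #29, #31.
Seated jurors 1–12: #2, #3, #6, #8, #9, #11, #12, #15, #18, #19, #20, #21 (alternates #22 not counted).
Of those, in Ward A: #3, #6, #12, #19, #20, #21 → 6.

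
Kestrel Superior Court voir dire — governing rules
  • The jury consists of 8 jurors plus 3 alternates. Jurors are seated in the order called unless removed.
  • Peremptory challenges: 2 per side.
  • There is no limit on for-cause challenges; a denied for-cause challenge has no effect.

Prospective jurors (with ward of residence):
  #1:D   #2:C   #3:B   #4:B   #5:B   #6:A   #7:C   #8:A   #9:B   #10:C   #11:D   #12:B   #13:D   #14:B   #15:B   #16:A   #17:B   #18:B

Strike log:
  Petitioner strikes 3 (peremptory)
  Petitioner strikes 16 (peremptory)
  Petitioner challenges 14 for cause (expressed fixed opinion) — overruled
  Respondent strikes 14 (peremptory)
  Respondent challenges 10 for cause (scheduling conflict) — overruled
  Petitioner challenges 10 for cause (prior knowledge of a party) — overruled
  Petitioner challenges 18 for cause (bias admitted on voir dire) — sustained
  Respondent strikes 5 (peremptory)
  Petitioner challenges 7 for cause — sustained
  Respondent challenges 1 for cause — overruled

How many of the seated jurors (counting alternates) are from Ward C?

Removed: #3, #5, #7, #14, #16, #18.
Seated (11 incl. alternates): #1, #2, #4, #6, #8, #9, #10, #11, #12, #13, #15.
Of those, in Ward C: #2, #10 → 2.

2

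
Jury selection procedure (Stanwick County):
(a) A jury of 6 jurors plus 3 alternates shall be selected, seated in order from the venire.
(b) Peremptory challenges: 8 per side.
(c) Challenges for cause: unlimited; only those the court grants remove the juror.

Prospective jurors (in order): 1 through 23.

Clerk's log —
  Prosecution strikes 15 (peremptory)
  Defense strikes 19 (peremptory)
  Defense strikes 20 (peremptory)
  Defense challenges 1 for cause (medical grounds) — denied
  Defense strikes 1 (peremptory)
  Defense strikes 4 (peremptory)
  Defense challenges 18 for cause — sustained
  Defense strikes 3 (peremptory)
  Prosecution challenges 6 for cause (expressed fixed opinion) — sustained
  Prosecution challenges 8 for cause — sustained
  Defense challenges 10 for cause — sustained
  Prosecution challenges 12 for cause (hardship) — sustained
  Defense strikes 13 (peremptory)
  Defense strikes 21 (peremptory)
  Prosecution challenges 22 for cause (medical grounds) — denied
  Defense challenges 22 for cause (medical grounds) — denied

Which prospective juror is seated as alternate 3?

Removed: #1, #3, #4, #6, #8, #10, #12, #13, #15, #18, #19, #20, #21. (#22 stays — for-cause denied.)
Seating in order: seats 1–6 → #2, #5, #7, #9, #11, #14; alternates → #16, #17, #22.
So alternate 3 is #22.

22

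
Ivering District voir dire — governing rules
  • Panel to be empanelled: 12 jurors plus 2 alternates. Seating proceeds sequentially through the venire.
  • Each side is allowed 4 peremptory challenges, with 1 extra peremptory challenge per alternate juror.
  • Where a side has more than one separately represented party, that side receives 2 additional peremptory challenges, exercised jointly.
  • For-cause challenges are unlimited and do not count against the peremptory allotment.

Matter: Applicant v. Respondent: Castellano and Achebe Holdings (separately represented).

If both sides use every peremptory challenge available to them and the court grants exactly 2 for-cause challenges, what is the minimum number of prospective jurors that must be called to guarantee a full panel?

Seats to fill: 12 + 2 alternates = 14.
Peremptories — Applicant: 4 + 1×2 = 6; Respondent: 4 + 1×2 + 2 = 8; total 14.
For-cause removals: 2.
Minimum venire: 14 + 14 + 2 = 30.

30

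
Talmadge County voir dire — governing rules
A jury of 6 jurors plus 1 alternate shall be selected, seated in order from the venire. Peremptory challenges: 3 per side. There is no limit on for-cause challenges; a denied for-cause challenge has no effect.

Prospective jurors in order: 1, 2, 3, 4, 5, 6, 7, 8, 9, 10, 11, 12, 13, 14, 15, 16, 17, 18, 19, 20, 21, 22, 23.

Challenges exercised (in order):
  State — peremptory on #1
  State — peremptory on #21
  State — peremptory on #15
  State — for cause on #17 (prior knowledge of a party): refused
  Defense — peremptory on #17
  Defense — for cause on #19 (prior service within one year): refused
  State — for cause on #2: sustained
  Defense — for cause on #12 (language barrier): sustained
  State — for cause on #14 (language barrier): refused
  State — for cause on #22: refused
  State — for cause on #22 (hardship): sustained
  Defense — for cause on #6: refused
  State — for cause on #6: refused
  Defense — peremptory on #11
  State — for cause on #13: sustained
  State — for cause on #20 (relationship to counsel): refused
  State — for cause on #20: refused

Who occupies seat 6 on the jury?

Removed: #1, #2, #11, #12, #13, #15, #17, #21, #22. (#6, #14, #19, #20 stay — for-cause denied.)
Seating in order: seats 1–6 → #3, #4, #5, #6, #7, #8; alternates → #9.
So seat 6 is #8.

8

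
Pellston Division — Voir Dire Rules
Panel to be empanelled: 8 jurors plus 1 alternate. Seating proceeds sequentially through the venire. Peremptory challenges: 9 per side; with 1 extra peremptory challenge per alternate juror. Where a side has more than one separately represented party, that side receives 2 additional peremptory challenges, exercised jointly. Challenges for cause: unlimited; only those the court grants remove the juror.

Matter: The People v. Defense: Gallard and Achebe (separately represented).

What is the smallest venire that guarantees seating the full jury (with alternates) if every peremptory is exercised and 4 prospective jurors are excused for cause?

Seats to fill: 8 + 1 alternates = 9.
Peremptories — The People: 9 + 1×1 = 10; Defense: 9 + 1×1 + 2 = 12; total 22.
For-cause removals: 4.
Minimum venire: 9 + 22 + 4 = 35.

35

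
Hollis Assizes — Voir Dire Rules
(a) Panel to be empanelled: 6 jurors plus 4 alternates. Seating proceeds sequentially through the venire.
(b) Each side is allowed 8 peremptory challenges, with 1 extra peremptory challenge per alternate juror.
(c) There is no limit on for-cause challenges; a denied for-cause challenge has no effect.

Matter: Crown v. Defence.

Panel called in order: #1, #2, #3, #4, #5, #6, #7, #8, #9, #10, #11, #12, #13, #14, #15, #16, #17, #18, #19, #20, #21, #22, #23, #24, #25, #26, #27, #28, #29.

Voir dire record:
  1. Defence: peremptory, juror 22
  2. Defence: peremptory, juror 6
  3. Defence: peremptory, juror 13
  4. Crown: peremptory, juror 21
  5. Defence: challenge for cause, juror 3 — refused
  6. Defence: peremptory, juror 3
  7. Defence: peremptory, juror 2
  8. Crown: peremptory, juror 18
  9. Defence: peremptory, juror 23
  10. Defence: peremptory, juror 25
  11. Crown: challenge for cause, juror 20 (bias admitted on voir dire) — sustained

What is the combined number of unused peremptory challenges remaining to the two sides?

15

Crown allotment: 8 base + 1 × 4 alternates = 12. Defence allotment: 8 base + 1 × 4 alternates = 12.
Crown peremptories used: #21, #18 — 2 (the for-cause on #20 doesn't count).
Defence peremptories used: #22, #6, #13, #3, #2, #23, #25 — 7 (the for-cause on #3 doesn't count).
Remaining: (12 − 2) + (12 − 7) = 15.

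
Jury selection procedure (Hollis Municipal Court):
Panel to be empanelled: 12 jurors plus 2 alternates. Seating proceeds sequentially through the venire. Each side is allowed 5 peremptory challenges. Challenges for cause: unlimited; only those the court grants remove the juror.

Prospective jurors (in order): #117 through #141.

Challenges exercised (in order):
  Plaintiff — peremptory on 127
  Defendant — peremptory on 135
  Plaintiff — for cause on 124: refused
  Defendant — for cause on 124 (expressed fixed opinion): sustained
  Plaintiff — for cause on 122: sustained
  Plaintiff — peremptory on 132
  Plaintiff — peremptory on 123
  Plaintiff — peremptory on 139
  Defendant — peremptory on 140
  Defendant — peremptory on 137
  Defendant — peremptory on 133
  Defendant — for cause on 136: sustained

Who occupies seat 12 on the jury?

Removed: #122, #123, #124, #127, #132, #133, #135, #136, #137, #139, #140.
Filling seats in venire order through position 12: #117, #118, #119, #120, #121, #125, #126, #128, #129, #130, #131, #134.
So seat 12 is #134.

134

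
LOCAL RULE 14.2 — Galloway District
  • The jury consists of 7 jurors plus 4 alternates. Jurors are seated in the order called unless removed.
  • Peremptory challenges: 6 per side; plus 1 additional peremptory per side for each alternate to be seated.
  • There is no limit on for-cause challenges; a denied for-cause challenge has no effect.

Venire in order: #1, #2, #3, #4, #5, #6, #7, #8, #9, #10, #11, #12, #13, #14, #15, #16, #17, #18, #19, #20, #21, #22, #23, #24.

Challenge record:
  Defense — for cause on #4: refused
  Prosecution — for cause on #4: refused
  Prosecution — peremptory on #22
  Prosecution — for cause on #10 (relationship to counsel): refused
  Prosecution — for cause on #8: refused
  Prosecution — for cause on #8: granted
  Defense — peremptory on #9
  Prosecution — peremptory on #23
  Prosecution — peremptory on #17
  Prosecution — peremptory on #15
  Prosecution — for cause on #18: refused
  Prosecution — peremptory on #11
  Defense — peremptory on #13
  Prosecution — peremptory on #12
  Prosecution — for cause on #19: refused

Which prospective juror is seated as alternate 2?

14

Removed: #8, #9, #11, #12, #13, #15, #17, #22, #23. (#4, #10, #18, #19 stay — for-cause denied.)
Filling seats in venire order through position 9: #1, #2, #3, #4, #5, #6, #7, #10, #14.
So alternate 2 is #14.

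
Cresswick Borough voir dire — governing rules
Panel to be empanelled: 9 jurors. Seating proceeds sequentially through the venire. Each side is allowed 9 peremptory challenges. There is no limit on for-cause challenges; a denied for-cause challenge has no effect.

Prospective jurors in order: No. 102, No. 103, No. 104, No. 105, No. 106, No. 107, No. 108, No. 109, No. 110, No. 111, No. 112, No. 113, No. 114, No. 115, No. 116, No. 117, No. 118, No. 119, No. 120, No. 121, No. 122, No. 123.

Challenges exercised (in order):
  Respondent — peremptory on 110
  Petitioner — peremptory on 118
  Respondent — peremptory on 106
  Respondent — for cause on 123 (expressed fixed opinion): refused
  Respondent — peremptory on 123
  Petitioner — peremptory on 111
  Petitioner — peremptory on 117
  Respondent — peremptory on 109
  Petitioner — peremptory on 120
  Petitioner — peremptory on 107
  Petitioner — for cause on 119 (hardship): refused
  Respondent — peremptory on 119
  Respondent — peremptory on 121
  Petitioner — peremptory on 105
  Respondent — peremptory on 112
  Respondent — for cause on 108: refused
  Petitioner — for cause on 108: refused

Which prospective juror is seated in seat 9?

122

Removed: #105, #106, #107, #109, #110, #111, #112, #117, #118, #119, #120, #121, #123. (#108 stays — for-cause denied.)
Filling seats in venire order through position 9: #102, #103, #104, #108, #113, #114, #115, #116, #122.
So seat 9 is #122.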